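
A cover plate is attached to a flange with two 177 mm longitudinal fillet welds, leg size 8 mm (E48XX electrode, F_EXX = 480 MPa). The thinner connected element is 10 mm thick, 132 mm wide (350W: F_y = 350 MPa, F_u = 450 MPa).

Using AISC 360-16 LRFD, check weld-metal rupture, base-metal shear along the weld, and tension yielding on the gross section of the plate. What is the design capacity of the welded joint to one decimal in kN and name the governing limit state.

Weld metal: throat = 0.707×8 = 5.656 mm, L = 2×177 = 354 mm. φR_n = 0.75 × 0.6 × 480 × 5.656 × 354 = 432.5 kN.
Base metal shear (10 mm plate): yield φR_n = 1.0×0.6×350×10×354 = 743.4 kN; rupture φR_n = 0.75×0.6×450×10×354 = 716.9 kN; take 716.9 kN (rupture).
Tension yield (gross): A_g = 132×10 = 1320 mm². φR_n = 0.90 × 350 × 1320 = 415.8 kN.
Governing: min(432.5, 716.9, 415.8) = 415.8 kN → gross-section yield.

415.8 kN (gross-section yield governs)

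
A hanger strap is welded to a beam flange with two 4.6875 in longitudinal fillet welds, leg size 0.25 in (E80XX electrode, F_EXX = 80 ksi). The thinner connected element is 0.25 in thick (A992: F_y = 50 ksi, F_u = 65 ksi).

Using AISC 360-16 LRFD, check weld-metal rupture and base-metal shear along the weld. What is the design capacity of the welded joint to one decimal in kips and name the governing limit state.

59.7 kips (weld metal governs)

Weld metal: throat = 0.707×0.25 = 0.17675 in, L = 2×4.6875 = 9.375 in. φR_n = 0.75 × 0.6 × 80 × 0.17675 × 9.375 = 59.7 kips.
Base metal shear (0.25 in plate): yield φR_n = 1.0×0.6×50×0.25×9.375 = 70.3 kips; rupture φR_n = 0.75×0.6×65×0.25×9.375 = 68.6 kips; take 68.6 kips (rupture).
Governing: min(59.7, 68.6) = 59.7 kips → weld metal.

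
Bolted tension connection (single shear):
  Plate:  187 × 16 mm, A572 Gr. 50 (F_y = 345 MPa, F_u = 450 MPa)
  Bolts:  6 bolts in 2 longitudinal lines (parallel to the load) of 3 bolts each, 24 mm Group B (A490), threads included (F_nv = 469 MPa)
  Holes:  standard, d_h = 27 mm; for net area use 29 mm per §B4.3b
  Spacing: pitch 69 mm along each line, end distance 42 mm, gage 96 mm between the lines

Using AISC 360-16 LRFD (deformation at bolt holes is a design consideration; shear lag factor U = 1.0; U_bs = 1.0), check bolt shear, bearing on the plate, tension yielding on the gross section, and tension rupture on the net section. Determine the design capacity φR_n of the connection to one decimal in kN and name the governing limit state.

696.6 kN (net-section rupture governs)

Bolt shear: A_b = π(24)²/4 = 452.39 mm². φR_n = 0.75 × 469 × 452.39 × 6 × 1 = 954.8 kN.
Bearing (16 mm plate, F_u = 450 MPa): end bolts L_c = 42 − 27/2 = 28.5, R_n = min(1.2×28.5×16×450, 2.4×24×16×450) = 246.24 kN/bolt; interior L_c = 69 − 27 = 42, R_n = 362.88 kN/bolt. φR_n = 0.75 × (2×246.24 + 4×362.88) = 1458.0 kN.
Tension yield (gross): A_g = 187×16 = 2992 mm². φR_n = 0.90 × 345 × 2992 = 929.0 kN.
Tension rupture (net): A_n = (187 − 2×29)×16 = 2064 mm² (U = 1.0, A_e = A_n). φR_n = 0.75 × 450 × 2064 = 696.6 kN.
Governing: min(954.8, 1458.0, 929.0, 696.6) = 696.6 kN → net-section rupture.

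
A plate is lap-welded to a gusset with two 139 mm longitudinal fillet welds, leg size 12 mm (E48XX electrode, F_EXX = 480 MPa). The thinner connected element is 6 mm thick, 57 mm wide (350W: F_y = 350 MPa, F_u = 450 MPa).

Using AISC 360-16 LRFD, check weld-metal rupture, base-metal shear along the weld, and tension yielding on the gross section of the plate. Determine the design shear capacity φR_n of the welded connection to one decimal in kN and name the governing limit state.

Weld metal: throat = 0.707×12 = 8.484 mm, L = 2×139 = 278 mm. φR_n = 0.75 × 0.6 × 480 × 8.484 × 278 = 509.4 kN.
Base metal shear (6 mm plate): yield φR_n = 1.0×0.6×350×6×278 = 350.3 kN; rupture φR_n = 0.75×0.6×450×6×278 = 337.8 kN; take 337.8 kN (rupture).
Tension yield (gross): A_g = 57×6 = 342 mm². φR_n = 0.90 × 350 × 342 = 107.7 kN.
Governing: min(509.4, 337.8, 107.7) = 107.7 kN → gross-section yield.

107.7 kN (gross-section yield governs)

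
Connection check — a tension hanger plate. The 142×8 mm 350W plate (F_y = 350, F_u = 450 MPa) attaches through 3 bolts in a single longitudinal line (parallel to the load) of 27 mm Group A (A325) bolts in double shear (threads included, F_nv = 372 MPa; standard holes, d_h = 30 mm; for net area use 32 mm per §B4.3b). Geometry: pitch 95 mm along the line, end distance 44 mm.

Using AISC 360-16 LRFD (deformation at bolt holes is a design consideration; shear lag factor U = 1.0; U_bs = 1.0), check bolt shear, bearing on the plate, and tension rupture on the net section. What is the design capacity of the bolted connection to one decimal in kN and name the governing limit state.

Bolt shear: A_b = π(27)²/4 = 572.56 mm². φR_n = 0.75 × 372 × 572.56 × 3 × 2 = 958.5 kN.
Bearing (8 mm plate, F_u = 450 MPa): end bolts L_c = 44 − 30/2 = 29, R_n = min(1.2×29×8×450, 2.4×27×8×450) = 125.28 kN/bolt; interior L_c = 95 − 30 = 65, R_n = 233.28 kN/bolt. φR_n = 0.75 × (1×125.28 + 2×233.28) = 443.9 kN.
Tension rupture (net): A_n = (142 − 1×32)×8 = 880 mm² (U = 1.0, A_e = A_n). φR_n = 0.75 × 450 × 880 = 297.0 kN.
Governing: min(958.5, 443.9, 297.0) = 297.0 kN → net-section rupture.

297.0 kN (net-section rupture governs)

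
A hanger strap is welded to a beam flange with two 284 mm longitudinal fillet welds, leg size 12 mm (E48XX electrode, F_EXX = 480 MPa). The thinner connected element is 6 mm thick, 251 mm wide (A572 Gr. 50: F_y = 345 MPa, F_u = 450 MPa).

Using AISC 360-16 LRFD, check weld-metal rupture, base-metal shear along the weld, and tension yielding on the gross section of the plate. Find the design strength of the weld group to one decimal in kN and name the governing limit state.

Weld metal: throat = 0.707×12 = 8.484 mm, L = 2×284 = 568 mm. φR_n = 0.75 × 0.6 × 480 × 8.484 × 568 = 1040.9 kN.
Base metal shear (6 mm plate): yield φR_n = 1.0×0.6×345×6×568 = 705.5 kN; rupture φR_n = 0.75×0.6×450×6×568 = 690.1 kN; take 690.1 kN (rupture).
Tension yield (gross): A_g = 251×6 = 1506 mm². φR_n = 0.90 × 345 × 1506 = 467.6 kN.
Governing: min(1040.9, 690.1, 467.6) = 467.6 kN → gross-section yield.

467.6 kN (gross-section yield governs)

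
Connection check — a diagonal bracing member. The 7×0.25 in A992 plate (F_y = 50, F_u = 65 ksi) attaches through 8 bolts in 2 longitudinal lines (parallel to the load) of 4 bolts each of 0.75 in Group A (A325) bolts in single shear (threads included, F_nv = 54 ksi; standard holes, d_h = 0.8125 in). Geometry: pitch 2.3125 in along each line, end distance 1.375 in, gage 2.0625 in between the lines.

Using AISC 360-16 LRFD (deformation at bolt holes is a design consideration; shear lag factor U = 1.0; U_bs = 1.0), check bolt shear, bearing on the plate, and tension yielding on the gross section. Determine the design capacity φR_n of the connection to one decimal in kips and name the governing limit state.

Bolt shear: A_b = π(0.75)²/4 = 0.44179 in². φR_n = 0.75 × 54 × 0.44179 × 8 × 1 = 143.1 kips.
Bearing (0.25 in plate, F_u = 65 ksi): end bolts L_c = 1.375 − 0.8125/2 = 0.96875, R_n = min(1.2×0.96875×0.25×65, 2.4×0.75×0.25×65) = 18.891 kips/bolt; interior L_c = 2.3125 − 0.8125 = 1.5, R_n = 29.25 kips/bolt. φR_n = 0.75 × (2×18.891 + 6×29.25) = 160.0 kips.
Tension yield (gross): A_g = 7×0.25 = 1.75 in². φR_n = 0.90 × 50 × 1.75 = 78.8 kips.
Governing: min(143.1, 160.0, 78.8) = 78.8 kips → gross-section yield.

78.8 kips (gross-section yield governs)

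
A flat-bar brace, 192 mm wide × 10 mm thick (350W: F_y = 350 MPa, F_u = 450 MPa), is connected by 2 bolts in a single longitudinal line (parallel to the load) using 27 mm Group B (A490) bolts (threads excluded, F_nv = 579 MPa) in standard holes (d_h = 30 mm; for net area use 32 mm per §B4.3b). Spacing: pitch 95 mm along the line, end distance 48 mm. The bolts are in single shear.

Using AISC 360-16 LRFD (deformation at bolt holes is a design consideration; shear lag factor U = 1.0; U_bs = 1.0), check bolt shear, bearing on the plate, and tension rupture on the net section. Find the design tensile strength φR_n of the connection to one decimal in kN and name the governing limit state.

Bolt shear: A_b = π(27)²/4 = 572.56 mm². φR_n = 0.75 × 579 × 572.56 × 2 × 1 = 497.3 kN.
Bearing (10 mm plate, F_u = 450 MPa): end bolts L_c = 48 − 30/2 = 33, R_n = min(1.2×33×10×450, 2.4×27×10×450) = 178.2 kN/bolt; interior L_c = 95 − 30 = 65, R_n = 291.6 kN/bolt. φR_n = 0.75 × (1×178.2 + 1×291.6) = 352.4 kN.
Tension rupture (net): A_n = (192 − 1×32)×10 = 1600 mm² (U = 1.0, A_e = A_n). φR_n = 0.75 × 450 × 1600 = 540.0 kN.
Governing: min(497.3, 352.4, 540.0) = 352.4 kN → bearing.

352.4 kN (bearing governs)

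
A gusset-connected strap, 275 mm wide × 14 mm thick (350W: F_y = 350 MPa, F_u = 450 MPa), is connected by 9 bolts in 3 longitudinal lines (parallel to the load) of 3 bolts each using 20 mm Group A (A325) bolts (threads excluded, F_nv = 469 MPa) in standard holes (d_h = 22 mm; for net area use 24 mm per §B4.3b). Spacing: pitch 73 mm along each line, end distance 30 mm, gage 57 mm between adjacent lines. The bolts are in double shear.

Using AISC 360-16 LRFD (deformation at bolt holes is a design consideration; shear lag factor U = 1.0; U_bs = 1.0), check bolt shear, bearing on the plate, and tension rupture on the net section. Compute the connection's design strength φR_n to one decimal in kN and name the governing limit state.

959.2 kN (net-section rupture governs)

Bolt shear: A_b = π(20)²/4 = 314.16 mm². φR_n = 0.75 × 469 × 314.16 × 9 × 2 = 1989.1 kN.
Bearing (14 mm plate, F_u = 450 MPa): end bolts L_c = 30 − 22/2 = 19, R_n = min(1.2×19×14×450, 2.4×20×14×450) = 143.64 kN/bolt; interior L_c = 73 − 22 = 51, R_n = 302.4 kN/bolt. φR_n = 0.75 × (3×143.64 + 6×302.4) = 1684.0 kN.
Tension rupture (net): A_n = (275 − 3×24)×14 = 2842 mm² (U = 1.0, A_e = A_n). φR_n = 0.75 × 450 × 2842 = 959.2 kN.
Governing: min(1989.1, 1684.0, 959.2) = 959.2 kN → net-section rupture.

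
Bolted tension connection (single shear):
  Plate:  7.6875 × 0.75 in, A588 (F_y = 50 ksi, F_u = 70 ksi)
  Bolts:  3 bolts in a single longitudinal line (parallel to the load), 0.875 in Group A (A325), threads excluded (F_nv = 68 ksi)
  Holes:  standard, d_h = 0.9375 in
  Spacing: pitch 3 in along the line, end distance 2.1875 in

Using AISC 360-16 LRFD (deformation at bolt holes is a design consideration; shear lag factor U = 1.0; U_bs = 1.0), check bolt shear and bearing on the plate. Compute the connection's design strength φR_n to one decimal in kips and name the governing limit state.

92.0 kips (bolt shear governs)

Bolt shear: A_b = π(0.875)²/4 = 0.60132 in². φR_n = 0.75 × 68 × 0.60132 × 3 × 1 = 92.0 kips.
Bearing (0.75 in plate, F_u = 70 ksi): end bolts L_c = 2.1875 − 0.9375/2 = 1.71875, R_n = min(1.2×1.71875×0.75×70, 2.4×0.875×0.75×70) = 108.28 kips/bolt; interior L_c = 3 − 0.9375 = 2.0625, R_n = 110.25 kips/bolt. φR_n = 0.75 × (1×108.28 + 2×110.25) = 246.6 kips.
Governing: min(92.0, 246.6) = 92.0 kips → bolt shear.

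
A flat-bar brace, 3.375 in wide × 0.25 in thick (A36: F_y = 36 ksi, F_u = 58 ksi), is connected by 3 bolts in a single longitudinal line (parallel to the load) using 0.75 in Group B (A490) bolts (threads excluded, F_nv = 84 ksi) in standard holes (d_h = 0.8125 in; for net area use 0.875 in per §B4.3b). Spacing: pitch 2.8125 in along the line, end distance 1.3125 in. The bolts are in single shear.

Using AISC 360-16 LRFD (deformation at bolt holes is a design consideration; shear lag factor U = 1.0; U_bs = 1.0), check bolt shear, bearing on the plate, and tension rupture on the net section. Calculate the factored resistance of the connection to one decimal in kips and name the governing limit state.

27.2 kips (net-section rupture governs)

Bolt shear: A_b = π(0.75)²/4 = 0.44179 in². φR_n = 0.75 × 84 × 0.44179 × 3 × 1 = 83.5 kips.
Bearing (0.25 in plate, F_u = 58 ksi): end bolts L_c = 1.3125 − 0.8125/2 = 0.90625, R_n = min(1.2×0.90625×0.25×58, 2.4×0.75×0.25×58) = 15.769 kips/bolt; interior L_c = 2.8125 − 0.8125 = 2, R_n = 26.1 kips/bolt. φR_n = 0.75 × (1×15.769 + 2×26.1) = 51.0 kips.
Tension rupture (net): A_n = (3.375 − 1×0.875)×0.25 = 0.625 in² (U = 1.0, A_e = A_n). φR_n = 0.75 × 58 × 0.625 = 27.2 kips.
Governing: min(83.5, 51.0, 27.2) = 27.2 kips → net-section rupture.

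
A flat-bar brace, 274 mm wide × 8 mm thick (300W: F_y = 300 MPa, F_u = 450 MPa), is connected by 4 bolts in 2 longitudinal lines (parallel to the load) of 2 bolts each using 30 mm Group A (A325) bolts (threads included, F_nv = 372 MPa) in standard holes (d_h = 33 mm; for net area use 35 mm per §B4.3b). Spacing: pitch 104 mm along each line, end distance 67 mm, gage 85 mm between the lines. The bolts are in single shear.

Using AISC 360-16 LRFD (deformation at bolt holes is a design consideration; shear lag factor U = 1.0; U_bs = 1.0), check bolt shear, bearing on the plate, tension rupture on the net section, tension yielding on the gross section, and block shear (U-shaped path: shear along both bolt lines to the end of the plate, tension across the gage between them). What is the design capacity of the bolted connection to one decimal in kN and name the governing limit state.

Bolt shear: A_b = π(30)²/4 = 706.86 mm². φR_n = 0.75 × 372 × 706.86 × 4 × 1 = 788.9 kN.
Bearing (8 mm plate, F_u = 450 MPa): end bolts L_c = 67 − 33/2 = 50.5, R_n = min(1.2×50.5×8×450, 2.4×30×8×450) = 218.16 kN/bolt; interior L_c = 104 − 33 = 71, R_n = 259.2 kN/bolt. φR_n = 0.75 × (2×218.16 + 2×259.2) = 716.0 kN.
Tension rupture (net): A_n = (274 − 2×35)×8 = 1632 mm² (U = 1.0, A_e = A_n). φR_n = 0.75 × 450 × 1632 = 550.8 kN.
Tension yield (gross): A_g = 274×8 = 2192 mm². φR_n = 0.90 × 300 × 2192 = 591.8 kN.
Block shear: shear path 2×[67+1×104] = 2×171 mm, A_gv = 2736, A_nv = 2×(171 − 1.5×35)×8 = 1896 mm²; tension across gage: (85 − 1×35)×8 = 400 mm². R_n = min(0.6×450×1896, 0.6×300×2736) + 1.0×450×400 = min(511.92, 492.48) + 180 = 672.48 kN. φR_n = 0.75 × 672.48 = 504.4 kN.
Governing: min(788.9, 716.0, 550.8, 591.8, 504.4) = 504.4 kN → block shear.

504.4 kN (block shear governs)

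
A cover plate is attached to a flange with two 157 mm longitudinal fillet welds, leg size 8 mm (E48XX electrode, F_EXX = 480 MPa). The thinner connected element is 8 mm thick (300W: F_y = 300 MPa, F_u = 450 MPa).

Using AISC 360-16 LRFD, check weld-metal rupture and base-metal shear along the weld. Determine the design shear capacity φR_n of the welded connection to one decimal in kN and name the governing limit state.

383.6 kN (weld metal governs)

Weld metal: throat = 0.707×8 = 5.656 mm, L = 2×157 = 314 mm. φR_n = 0.75 × 0.6 × 480 × 5.656 × 314 = 383.6 kN.
Base metal shear (8 mm plate): yield φR_n = 1.0×0.6×300×8×314 = 452.2 kN; rupture φR_n = 0.75×0.6×450×8×314 = 508.7 kN; take 452.2 kN (yield).
Governing: min(383.6, 452.2) = 383.6 kN → weld metal.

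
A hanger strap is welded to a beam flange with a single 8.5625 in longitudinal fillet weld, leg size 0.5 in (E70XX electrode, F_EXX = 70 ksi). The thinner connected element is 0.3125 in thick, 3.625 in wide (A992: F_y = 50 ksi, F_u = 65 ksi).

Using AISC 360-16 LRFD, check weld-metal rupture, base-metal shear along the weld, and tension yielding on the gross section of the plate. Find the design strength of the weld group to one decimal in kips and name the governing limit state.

51.0 kips (gross-section yield governs)

Weld metal: throat = 0.707×0.5 = 0.3535 in, L = 8.5625 in. φR_n = 0.75 × 0.6 × 70 × 0.3535 × 8.5625 = 95.3 kips.
Base metal shear (0.3125 in plate): yield φR_n = 1.0×0.6×50×0.3125×8.5625 = 80.3 kips; rupture φR_n = 0.75×0.6×65×0.3125×8.5625 = 78.3 kips; take 78.3 kips (rupture).
Tension yield (gross): A_g = 3.625×0.3125 = 1.1328 in². φR_n = 0.90 × 50 × 1.1328 = 51.0 kips.
Governing: min(95.3, 78.3, 51.0) = 51.0 kips → gross-section yield.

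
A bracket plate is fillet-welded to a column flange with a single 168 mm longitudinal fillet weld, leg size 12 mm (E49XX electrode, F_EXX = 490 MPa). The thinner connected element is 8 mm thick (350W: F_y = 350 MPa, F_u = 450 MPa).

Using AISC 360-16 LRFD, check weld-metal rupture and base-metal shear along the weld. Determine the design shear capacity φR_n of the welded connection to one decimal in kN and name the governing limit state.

272.2 kN (base-metal shear governs)

Weld metal: throat = 0.707×12 = 8.484 mm, L = 168 mm. φR_n = 0.75 × 0.6 × 490 × 8.484 × 168 = 314.3 kN.
Base metal shear (8 mm plate): yield φR_n = 1.0×0.6×350×8×168 = 282.2 kN; rupture φR_n = 0.75×0.6×450×8×168 = 272.2 kN; take 272.2 kN (rupture).
Governing: min(314.3, 272.2) = 272.2 kN → base-metal shear.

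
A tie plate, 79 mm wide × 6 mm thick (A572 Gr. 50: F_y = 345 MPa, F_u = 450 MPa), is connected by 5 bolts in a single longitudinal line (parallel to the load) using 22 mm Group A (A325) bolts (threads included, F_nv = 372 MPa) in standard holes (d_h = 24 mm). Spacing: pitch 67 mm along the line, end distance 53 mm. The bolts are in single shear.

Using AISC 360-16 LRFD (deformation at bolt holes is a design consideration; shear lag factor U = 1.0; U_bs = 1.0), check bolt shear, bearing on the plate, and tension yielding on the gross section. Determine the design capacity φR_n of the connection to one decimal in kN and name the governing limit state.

147.2 kN (gross-section yield governs)

Bolt shear: A_b = π(22)²/4 = 380.13 mm². φR_n = 0.75 × 372 × 380.13 × 5 × 1 = 530.3 kN.
Bearing (6 mm plate, F_u = 450 MPa): end bolts L_c = 53 − 24/2 = 41, R_n = min(1.2×41×6×450, 2.4×22×6×450) = 132.84 kN/bolt; interior L_c = 67 − 24 = 43, R_n = 139.32 kN/bolt. φR_n = 0.75 × (1×132.84 + 4×139.32) = 517.6 kN.
Tension yield (gross): A_g = 79×6 = 474 mm². φR_n = 0.90 × 345 × 474 = 147.2 kN.
Governing: min(530.3, 517.6, 147.2) = 147.2 kN → gross-section yield.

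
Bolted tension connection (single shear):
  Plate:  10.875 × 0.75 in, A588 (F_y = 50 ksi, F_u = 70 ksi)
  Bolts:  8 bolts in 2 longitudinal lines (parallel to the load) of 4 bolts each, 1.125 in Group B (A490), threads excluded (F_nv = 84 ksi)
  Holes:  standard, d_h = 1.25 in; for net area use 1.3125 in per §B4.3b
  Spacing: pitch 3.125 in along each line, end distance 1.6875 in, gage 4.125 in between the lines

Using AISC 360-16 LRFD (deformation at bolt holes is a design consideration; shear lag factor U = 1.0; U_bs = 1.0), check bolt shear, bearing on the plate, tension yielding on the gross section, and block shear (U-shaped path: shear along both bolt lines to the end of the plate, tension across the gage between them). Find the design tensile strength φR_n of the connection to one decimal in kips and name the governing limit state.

367.0 kips (gross-section yield governs)

Bolt shear: A_b = π(1.125)²/4 = 0.99402 in². φR_n = 0.75 × 84 × 0.99402 × 8 × 1 = 501.0 kips.
Bearing (0.75 in plate, F_u = 70 ksi): end bolts L_c = 1.6875 − 1.25/2 = 1.0625, R_n = min(1.2×1.0625×0.75×70, 2.4×1.125×0.75×70) = 66.938 kips/bolt; interior L_c = 3.125 − 1.25 = 1.875, R_n = 118.13 kips/bolt. φR_n = 0.75 × (2×66.938 + 6×118.13) = 632.0 kips.
Tension yield (gross): A_g = 10.875×0.75 = 8.1563 in². φR_n = 0.90 × 50 × 8.1563 = 367.0 kips.
Block shear: shear path 2×[1.6875+3×3.125] = 2×11.0625 in, A_gv = 16.594, A_nv = 2×(11.0625 − 3.5×1.3125)×0.75 = 9.7031 in²; tension across gage: (4.125 − 1×1.3125)×0.75 = 2.1094 in². R_n = min(0.6×70×9.7031, 0.6×50×16.594) + 1.0×70×2.1094 = min(407.53, 497.82) + 147.66 = 555.19 kips. φR_n = 0.75 × 555.19 = 416.4 kips.
Governing: min(501.0, 632.0, 367.0, 416.4) = 367.0 kips → gross-section yield.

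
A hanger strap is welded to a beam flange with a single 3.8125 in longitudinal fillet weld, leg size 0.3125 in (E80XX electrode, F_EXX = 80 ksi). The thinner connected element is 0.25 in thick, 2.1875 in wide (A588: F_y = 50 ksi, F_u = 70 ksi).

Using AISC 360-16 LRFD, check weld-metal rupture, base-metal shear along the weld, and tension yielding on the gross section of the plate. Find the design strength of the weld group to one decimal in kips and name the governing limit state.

Weld metal: throat = 0.707×0.3125 = 0.22094 in, L = 3.8125 in. φR_n = 0.75 × 0.6 × 80 × 0.22094 × 3.8125 = 30.3 kips.
Base metal shear (0.25 in plate): yield φR_n = 1.0×0.6×50×0.25×3.8125 = 28.6 kips; rupture φR_n = 0.75×0.6×70×0.25×3.8125 = 30.0 kips; take 28.6 kips (yield).
Tension yield (gross): A_g = 2.1875×0.25 = 0.54688 in². φR_n = 0.90 × 50 × 0.54688 = 24.6 kips.
Governing: min(30.3, 28.6, 24.6) = 24.6 kips → gross-section yield.

24.6 kips (gross-section yield governs)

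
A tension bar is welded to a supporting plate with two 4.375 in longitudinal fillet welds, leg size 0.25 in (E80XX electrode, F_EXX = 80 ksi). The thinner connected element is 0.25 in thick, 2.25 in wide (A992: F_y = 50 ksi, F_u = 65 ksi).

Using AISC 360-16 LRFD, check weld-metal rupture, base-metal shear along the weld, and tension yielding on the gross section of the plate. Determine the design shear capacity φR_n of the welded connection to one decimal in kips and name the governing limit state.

Weld metal: throat = 0.707×0.25 = 0.17675 in, L = 2×4.375 = 8.75 in. φR_n = 0.75 × 0.6 × 80 × 0.17675 × 8.75 = 55.7 kips.
Base metal shear (0.25 in plate): yield φR_n = 1.0×0.6×50×0.25×8.75 = 65.6 kips; rupture φR_n = 0.75×0.6×65×0.25×8.75 = 64.0 kips; take 64.0 kips (rupture).
Tension yield (gross): A_g = 2.25×0.25 = 0.5625 in². φR_n = 0.90 × 50 × 0.5625 = 25.3 kips.
Governing: min(55.7, 64.0, 25.3) = 25.3 kips → gross-section yield.

25.3 kips (gross-section yield governs)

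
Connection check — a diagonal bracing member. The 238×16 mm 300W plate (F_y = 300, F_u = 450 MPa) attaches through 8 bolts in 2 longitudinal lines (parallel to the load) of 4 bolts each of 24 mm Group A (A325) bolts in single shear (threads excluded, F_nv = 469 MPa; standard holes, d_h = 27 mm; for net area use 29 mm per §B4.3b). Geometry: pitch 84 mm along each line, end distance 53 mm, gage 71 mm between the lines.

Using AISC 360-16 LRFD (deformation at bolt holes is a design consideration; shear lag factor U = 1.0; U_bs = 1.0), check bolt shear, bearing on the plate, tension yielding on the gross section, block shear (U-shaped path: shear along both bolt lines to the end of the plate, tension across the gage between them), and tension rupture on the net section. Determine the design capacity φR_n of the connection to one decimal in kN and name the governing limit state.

972.0 kN (net-section rupture governs)

Bolt shear: A_b = π(24)²/4 = 452.39 mm². φR_n = 0.75 × 469 × 452.39 × 8 × 1 = 1273.0 kN.
Bearing (16 mm plate, F_u = 450 MPa): end bolts L_c = 53 − 27/2 = 39.5, R_n = min(1.2×39.5×16×450, 2.4×24×16×450) = 341.28 kN/bolt; interior L_c = 84 − 27 = 57, R_n = 414.72 kN/bolt. φR_n = 0.75 × (2×341.28 + 6×414.72) = 2378.2 kN.
Tension yield (gross): A_g = 238×16 = 3808 mm². φR_n = 0.90 × 300 × 3808 = 1028.2 kN.
Block shear: shear path 2×[53+3×84] = 2×305 mm, A_gv = 9760, A_nv = 2×(305 − 3.5×29)×16 = 6512 mm²; tension across gage: (71 − 1×29)×16 = 672 mm². R_n = min(0.6×450×6512, 0.6×300×9760) + 1.0×450×672 = min(1758.2, 1756.8) + 302.4 = 2059.2 kN. φR_n = 0.75 × 2059.2 = 1544.4 kN.
Tension rupture (net): A_n = (238 − 2×29)×16 = 2880 mm² (U = 1.0, A_e = A_n). φR_n = 0.75 × 450 × 2880 = 972.0 kN.
Governing: min(1273.0, 2378.2, 1028.2, 1544.4, 972.0) = 972.0 kN → net-section rupture.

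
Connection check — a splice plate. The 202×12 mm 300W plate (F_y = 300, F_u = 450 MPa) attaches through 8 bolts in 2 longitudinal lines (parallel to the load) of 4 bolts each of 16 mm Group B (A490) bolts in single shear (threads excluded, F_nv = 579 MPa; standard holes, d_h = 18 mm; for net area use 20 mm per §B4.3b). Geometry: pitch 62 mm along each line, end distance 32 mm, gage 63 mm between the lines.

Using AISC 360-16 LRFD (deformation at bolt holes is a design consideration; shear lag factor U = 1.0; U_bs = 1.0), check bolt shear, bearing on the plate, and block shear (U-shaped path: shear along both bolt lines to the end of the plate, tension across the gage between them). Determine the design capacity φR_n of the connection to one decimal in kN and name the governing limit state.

698.5 kN (bolt shear governs)

Bolt shear: A_b = π(16)²/4 = 201.06 mm². φR_n = 0.75 × 579 × 201.06 × 8 × 1 = 698.5 kN.
Bearing (12 mm plate, F_u = 450 MPa): end bolts L_c = 32 − 18/2 = 23, R_n = min(1.2×23×12×450, 2.4×16×12×450) = 149.04 kN/bolt; interior L_c = 62 − 18 = 44, R_n = 207.36 kN/bolt. φR_n = 0.75 × (2×149.04 + 6×207.36) = 1156.7 kN.
Block shear: shear path 2×[32+3×62] = 2×218 mm, A_gv = 5232, A_nv = 2×(218 − 3.5×20)×12 = 3552 mm²; tension across gage: (63 − 1×20)×12 = 516 mm². R_n = min(0.6×450×3552, 0.6×300×5232) + 1.0×450×516 = min(959.04, 941.76) + 232.2 = 1174 kN. φR_n = 0.75 × 1174 = 880.5 kN.
Governing: min(698.5, 1156.7, 880.5) = 698.5 kN → bolt shear.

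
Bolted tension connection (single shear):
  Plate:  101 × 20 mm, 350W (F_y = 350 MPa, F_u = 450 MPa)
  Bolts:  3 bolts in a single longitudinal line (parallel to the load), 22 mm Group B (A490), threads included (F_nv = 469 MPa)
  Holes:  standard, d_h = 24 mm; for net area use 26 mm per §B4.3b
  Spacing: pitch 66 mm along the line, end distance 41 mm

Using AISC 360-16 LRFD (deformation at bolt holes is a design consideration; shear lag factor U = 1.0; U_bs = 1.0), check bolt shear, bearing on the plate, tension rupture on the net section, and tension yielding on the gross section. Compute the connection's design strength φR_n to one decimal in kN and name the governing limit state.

401.1 kN (bolt shear governs)

Bolt shear: A_b = π(22)²/4 = 380.13 mm². φR_n = 0.75 × 469 × 380.13 × 3 × 1 = 401.1 kN.
Bearing (20 mm plate, F_u = 450 MPa): end bolts L_c = 41 − 24/2 = 29, R_n = min(1.2×29×20×450, 2.4×22×20×450) = 313.2 kN/bolt; interior L_c = 66 − 24 = 42, R_n = 453.6 kN/bolt. φR_n = 0.75 × (1×313.2 + 2×453.6) = 915.3 kN.
Tension rupture (net): A_n = (101 − 1×26)×20 = 1500 mm² (U = 1.0, A_e = A_n). φR_n = 0.75 × 450 × 1500 = 506.3 kN.
Tension yield (gross): A_g = 101×20 = 2020 mm². φR_n = 0.90 × 350 × 2020 = 636.3 kN.
Governing: min(401.1, 915.3, 506.3, 636.3) = 401.1 kN → bolt shear.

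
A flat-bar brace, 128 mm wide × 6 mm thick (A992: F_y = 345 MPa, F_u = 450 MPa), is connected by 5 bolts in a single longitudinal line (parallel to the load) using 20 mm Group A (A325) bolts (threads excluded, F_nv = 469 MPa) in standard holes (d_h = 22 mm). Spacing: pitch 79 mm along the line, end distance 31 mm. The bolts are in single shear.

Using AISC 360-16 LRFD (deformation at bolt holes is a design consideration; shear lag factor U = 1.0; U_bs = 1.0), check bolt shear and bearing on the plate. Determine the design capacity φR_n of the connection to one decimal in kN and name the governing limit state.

Bolt shear: A_b = π(20)²/4 = 314.16 mm². φR_n = 0.75 × 469 × 314.16 × 5 × 1 = 552.5 kN.
Bearing (6 mm plate, F_u = 450 MPa): end bolts L_c = 31 − 22/2 = 20, R_n = min(1.2×20×6×450, 2.4×20×6×450) = 64.8 kN/bolt; interior L_c = 79 − 22 = 57, R_n = 129.6 kN/bolt. φR_n = 0.75 × (1×64.8 + 4×129.6) = 437.4 kN.
Governing: min(552.5, 437.4) = 437.4 kN → bearing.

437.4 kN (bearing governs)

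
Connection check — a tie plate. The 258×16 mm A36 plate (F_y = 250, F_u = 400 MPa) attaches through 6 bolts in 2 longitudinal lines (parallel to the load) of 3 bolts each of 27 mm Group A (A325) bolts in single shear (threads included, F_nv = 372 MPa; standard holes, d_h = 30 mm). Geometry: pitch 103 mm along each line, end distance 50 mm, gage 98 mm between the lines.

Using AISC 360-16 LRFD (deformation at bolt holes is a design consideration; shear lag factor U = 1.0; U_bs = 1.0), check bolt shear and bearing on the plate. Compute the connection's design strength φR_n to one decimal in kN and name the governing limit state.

958.5 kN (bolt shear governs)

Bolt shear: A_b = π(27)²/4 = 572.56 mm². φR_n = 0.75 × 372 × 572.56 × 6 × 1 = 958.5 kN.
Bearing (16 mm plate, F_u = 400 MPa): end bolts L_c = 50 − 30/2 = 35, R_n = min(1.2×35×16×400, 2.4×27×16×400) = 268.8 kN/bolt; interior L_c = 103 − 30 = 73, R_n = 414.72 kN/bolt. φR_n = 0.75 × (2×268.8 + 4×414.72) = 1647.4 kN.
Governing: min(958.5, 1647.4) = 958.5 kN → bolt shear.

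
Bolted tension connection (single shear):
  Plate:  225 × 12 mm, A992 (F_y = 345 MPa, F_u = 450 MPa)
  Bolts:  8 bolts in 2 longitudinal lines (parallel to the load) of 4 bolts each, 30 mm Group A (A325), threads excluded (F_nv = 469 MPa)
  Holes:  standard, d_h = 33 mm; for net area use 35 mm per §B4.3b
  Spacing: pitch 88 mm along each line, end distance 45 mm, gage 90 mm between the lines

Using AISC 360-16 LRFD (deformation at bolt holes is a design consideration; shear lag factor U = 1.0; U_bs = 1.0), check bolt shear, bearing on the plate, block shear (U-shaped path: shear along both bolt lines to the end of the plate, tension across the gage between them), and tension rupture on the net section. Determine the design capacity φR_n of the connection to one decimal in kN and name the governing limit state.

Bolt shear: A_b = π(30)²/4 = 706.86 mm². φR_n = 0.75 × 469 × 706.86 × 8 × 1 = 1989.1 kN.
Bearing (12 mm plate, F_u = 450 MPa): end bolts L_c = 45 − 33/2 = 28.5, R_n = min(1.2×28.5×12×450, 2.4×30×12×450) = 184.68 kN/bolt; interior L_c = 88 − 33 = 55, R_n = 356.4 kN/bolt. φR_n = 0.75 × (2×184.68 + 6×356.4) = 1880.8 kN.
Block shear: shear path 2×[45+3×88] = 2×309 mm, A_gv = 7416, A_nv = 2×(309 − 3.5×35)×12 = 4476 mm²; tension across gage: (90 − 1×35)×12 = 660 mm². R_n = min(0.6×450×4476, 0.6×345×7416) + 1.0×450×660 = min(1208.5, 1535.1) + 297 = 1505.5 kN. φR_n = 0.75 × 1505.5 = 1129.1 kN.
Tension rupture (net): A_n = (225 − 2×35)×12 = 1860 mm² (U = 1.0, A_e = A_n). φR_n = 0.75 × 450 × 1860 = 627.8 kN.
Governing: min(1989.1, 1880.8, 1129.1, 627.8) = 627.8 kN → net-section rupture.

627.8 kN (net-section rupture governs)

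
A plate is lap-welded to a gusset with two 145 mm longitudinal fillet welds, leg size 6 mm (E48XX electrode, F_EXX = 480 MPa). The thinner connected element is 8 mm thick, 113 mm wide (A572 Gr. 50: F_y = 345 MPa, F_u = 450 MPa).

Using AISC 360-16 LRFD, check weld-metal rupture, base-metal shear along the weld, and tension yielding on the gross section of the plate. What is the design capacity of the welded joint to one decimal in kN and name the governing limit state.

265.7 kN (weld metal governs)

Weld metal: throat = 0.707×6 = 4.242 mm, L = 2×145 = 290 mm. φR_n = 0.75 × 0.6 × 480 × 4.242 × 290 = 265.7 kN.
Base metal shear (8 mm plate): yield φR_n = 1.0×0.6×345×8×290 = 480.2 kN; rupture φR_n = 0.75×0.6×450×8×290 = 469.8 kN; take 469.8 kN (rupture).
Tension yield (gross): A_g = 113×8 = 904 mm². φR_n = 0.90 × 345 × 904 = 280.7 kN.
Governing: min(265.7, 469.8, 280.7) = 265.7 kN → weld metal.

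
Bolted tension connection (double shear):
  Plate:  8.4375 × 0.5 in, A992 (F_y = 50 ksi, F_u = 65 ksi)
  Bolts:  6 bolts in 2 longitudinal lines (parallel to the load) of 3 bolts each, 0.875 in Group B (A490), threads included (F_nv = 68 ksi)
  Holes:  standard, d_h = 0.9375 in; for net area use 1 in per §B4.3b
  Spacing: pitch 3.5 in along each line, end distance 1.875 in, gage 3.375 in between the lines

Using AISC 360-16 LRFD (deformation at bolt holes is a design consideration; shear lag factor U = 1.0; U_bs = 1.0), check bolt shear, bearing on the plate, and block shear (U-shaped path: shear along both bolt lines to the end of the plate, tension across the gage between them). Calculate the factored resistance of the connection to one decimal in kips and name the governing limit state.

244.4 kips (block shear governs)

Bolt shear: A_b = π(0.875)²/4 = 0.60132 in². φR_n = 0.75 × 68 × 0.60132 × 6 × 2 = 368.0 kips.
Bearing (0.5 in plate, F_u = 65 ksi): end bolts L_c = 1.875 − 0.9375/2 = 1.40625, R_n = min(1.2×1.40625×0.5×65, 2.4×0.875×0.5×65) = 54.844 kips/bolt; interior L_c = 3.5 − 0.9375 = 2.5625, R_n = 68.25 kips/bolt. φR_n = 0.75 × (2×54.844 + 4×68.25) = 287.0 kips.
Block shear: shear path 2×[1.875+2×3.5] = 2×8.875 in, A_gv = 8.875, A_nv = 2×(8.875 − 2.5×1)×0.5 = 6.375 in²; tension across gage: (3.375 − 1×1)×0.5 = 1.1875 in². R_n = min(0.6×65×6.375, 0.6×50×8.875) + 1.0×65×1.1875 = min(248.63, 266.25) + 77.188 = 325.82 kips. φR_n = 0.75 × 325.82 = 244.4 kips.
Governing: min(368.0, 287.0, 244.4) = 244.4 kips → block shear.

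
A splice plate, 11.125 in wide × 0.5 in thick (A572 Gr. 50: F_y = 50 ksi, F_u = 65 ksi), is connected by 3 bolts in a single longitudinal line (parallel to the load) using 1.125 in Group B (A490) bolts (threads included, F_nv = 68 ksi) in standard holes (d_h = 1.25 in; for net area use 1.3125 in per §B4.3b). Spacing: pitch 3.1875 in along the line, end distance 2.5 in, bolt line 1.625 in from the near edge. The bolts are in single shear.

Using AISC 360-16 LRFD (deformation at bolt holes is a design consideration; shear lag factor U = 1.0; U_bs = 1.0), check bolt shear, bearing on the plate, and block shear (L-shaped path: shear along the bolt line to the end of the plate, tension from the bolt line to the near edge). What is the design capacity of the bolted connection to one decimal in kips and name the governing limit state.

105.4 kips (block shear governs)

Bolt shear: A_b = π(1.125)²/4 = 0.99402 in². φR_n = 0.75 × 68 × 0.99402 × 3 × 1 = 152.1 kips.
Bearing (0.5 in plate, F_u = 65 ksi): end bolts L_c = 2.5 − 1.25/2 = 1.875, R_n = min(1.2×1.875×0.5×65, 2.4×1.125×0.5×65) = 73.125 kips/bolt; interior L_c = 3.1875 − 1.25 = 1.9375, R_n = 75.563 kips/bolt. φR_n = 0.75 × (1×73.125 + 2×75.563) = 168.2 kips.
Block shear: shear path 1×[2.5+2×3.1875] = 1×8.875 in, A_gv = 4.4375, A_nv = 1×(8.875 − 2.5×1.3125)×0.5 = 2.7969 in²; tension to near edge: (1.625 − 0.5×1.3125)×0.5 = 0.48438 in². R_n = min(0.6×65×2.7969, 0.6×50×4.4375) + 1.0×65×0.48438 = min(109.08, 133.13) + 31.485 = 140.57 kips. φR_n = 0.75 × 140.57 = 105.4 kips.
Governing: min(152.1, 168.2, 105.4) = 105.4 kips → block shear.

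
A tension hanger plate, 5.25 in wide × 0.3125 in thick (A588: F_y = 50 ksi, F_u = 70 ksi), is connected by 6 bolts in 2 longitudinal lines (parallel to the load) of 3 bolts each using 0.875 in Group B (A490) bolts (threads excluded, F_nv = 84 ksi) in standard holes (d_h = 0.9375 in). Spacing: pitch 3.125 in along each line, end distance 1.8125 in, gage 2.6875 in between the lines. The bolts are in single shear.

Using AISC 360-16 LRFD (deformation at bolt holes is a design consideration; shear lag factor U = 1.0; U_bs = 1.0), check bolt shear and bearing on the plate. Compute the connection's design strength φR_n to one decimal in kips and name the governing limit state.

Bolt shear: A_b = π(0.875)²/4 = 0.60132 in². φR_n = 0.75 × 84 × 0.60132 × 6 × 1 = 227.3 kips.
Bearing (0.3125 in plate, F_u = 70 ksi): end bolts L_c = 1.8125 − 0.9375/2 = 1.34375, R_n = min(1.2×1.34375×0.3125×70, 2.4×0.875×0.3125×70) = 35.273 kips/bolt; interior L_c = 3.125 − 0.9375 = 2.1875, R_n = 45.938 kips/bolt. φR_n = 0.75 × (2×35.273 + 4×45.938) = 190.7 kips.
Governing: min(227.3, 190.7) = 190.7 kips → bearing.

190.7 kips (bearing governs)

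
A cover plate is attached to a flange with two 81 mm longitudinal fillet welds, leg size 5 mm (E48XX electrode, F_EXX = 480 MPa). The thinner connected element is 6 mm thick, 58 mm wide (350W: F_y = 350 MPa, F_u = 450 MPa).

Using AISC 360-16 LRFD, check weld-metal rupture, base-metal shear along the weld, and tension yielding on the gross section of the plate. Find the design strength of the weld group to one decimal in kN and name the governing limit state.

Weld metal: throat = 0.707×5 = 3.535 mm, L = 2×81 = 162 mm. φR_n = 0.75 × 0.6 × 480 × 3.535 × 162 = 123.7 kN.
Base metal shear (6 mm plate): yield φR_n = 1.0×0.6×350×6×162 = 204.1 kN; rupture φR_n = 0.75×0.6×450×6×162 = 196.8 kN; take 196.8 kN (rupture).
Tension yield (gross): A_g = 58×6 = 348 mm². φR_n = 0.90 × 350 × 348 = 109.6 kN.
Governing: min(123.7, 196.8, 109.6) = 109.6 kN → gross-section yield.

109.6 kN (gross-section yield governs)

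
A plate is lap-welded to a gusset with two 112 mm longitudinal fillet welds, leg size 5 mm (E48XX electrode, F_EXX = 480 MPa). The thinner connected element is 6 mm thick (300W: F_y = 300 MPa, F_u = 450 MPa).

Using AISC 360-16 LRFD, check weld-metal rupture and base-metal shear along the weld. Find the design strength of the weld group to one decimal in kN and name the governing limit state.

Weld metal: throat = 0.707×5 = 3.535 mm, L = 2×112 = 224 mm. φR_n = 0.75 × 0.6 × 480 × 3.535 × 224 = 171.0 kN.
Base metal shear (6 mm plate): yield φR_n = 1.0×0.6×300×6×224 = 241.9 kN; rupture φR_n = 0.75×0.6×450×6×224 = 272.2 kN; take 241.9 kN (yield).
Governing: min(171.0, 241.9) = 171.0 kN → weld metal.

171.0 kN (weld metal governs)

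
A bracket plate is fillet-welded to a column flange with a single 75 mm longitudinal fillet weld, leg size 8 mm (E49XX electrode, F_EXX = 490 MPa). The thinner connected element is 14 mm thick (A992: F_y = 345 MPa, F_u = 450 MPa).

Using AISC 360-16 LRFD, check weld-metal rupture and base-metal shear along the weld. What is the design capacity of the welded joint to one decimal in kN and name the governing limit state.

Weld metal: throat = 0.707×8 = 5.656 mm, L = 75 mm. φR_n = 0.75 × 0.6 × 490 × 5.656 × 75 = 93.5 kN.
Base metal shear (14 mm plate): yield φR_n = 1.0×0.6×345×14×75 = 217.4 kN; rupture φR_n = 0.75×0.6×450×14×75 = 212.6 kN; take 212.6 kN (rupture).
Governing: min(93.5, 212.6) = 93.5 kN → weld metal.

93.5 kN (weld metal governs)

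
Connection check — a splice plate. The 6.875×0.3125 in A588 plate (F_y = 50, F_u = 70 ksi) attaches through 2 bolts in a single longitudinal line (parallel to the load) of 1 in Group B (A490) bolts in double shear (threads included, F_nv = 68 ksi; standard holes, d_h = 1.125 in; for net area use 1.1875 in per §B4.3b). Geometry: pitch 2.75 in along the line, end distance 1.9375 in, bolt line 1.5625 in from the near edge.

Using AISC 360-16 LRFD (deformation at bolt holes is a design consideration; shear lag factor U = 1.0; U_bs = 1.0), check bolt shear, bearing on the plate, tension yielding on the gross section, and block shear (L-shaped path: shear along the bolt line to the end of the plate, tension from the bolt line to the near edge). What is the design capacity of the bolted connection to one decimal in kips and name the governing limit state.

Bolt shear: A_b = π(1)²/4 = 0.7854 in². φR_n = 0.75 × 68 × 0.7854 × 2 × 2 = 160.2 kips.
Bearing (0.3125 in plate, F_u = 70 ksi): end bolts L_c = 1.9375 − 1.125/2 = 1.375, R_n = min(1.2×1.375×0.3125×70, 2.4×1×0.3125×70) = 36.094 kips/bolt; interior L_c = 2.75 − 1.125 = 1.625, R_n = 42.656 kips/bolt. φR_n = 0.75 × (1×36.094 + 1×42.656) = 59.1 kips.
Tension yield (gross): A_g = 6.875×0.3125 = 2.1484 in². φR_n = 0.90 × 50 × 2.1484 = 96.7 kips.
Block shear: shear path 1×[1.9375+1×2.75] = 1×4.6875 in, A_gv = 1.4648, A_nv = 1×(4.6875 − 1.5×1.1875)×0.3125 = 0.9082 in²; tension to near edge: (1.5625 − 0.5×1.1875)×0.3125 = 0.30273 in². R_n = min(0.6×70×0.9082, 0.6×50×1.4648) + 1.0×70×0.30273 = min(38.144, 43.944) + 21.191 = 59.335 kips. φR_n = 0.75 × 59.335 = 44.5 kips.
Governing: min(160.2, 59.1, 96.7, 44.5) = 44.5 kips → block shear.

44.5 kips (block shear governs)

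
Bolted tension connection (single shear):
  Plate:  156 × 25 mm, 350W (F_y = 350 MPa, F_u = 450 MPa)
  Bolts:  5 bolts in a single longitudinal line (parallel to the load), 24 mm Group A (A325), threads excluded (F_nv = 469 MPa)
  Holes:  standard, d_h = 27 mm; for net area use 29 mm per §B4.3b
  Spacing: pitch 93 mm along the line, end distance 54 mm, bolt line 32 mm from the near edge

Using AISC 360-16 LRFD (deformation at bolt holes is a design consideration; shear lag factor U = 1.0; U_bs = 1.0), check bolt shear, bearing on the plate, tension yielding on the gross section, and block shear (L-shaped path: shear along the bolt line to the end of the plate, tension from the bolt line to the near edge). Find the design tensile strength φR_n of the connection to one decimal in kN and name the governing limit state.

795.6 kN (bolt shear governs)

Bolt shear: A_b = π(24)²/4 = 452.39 mm². φR_n = 0.75 × 469 × 452.39 × 5 × 1 = 795.6 kN.
Bearing (25 mm plate, F_u = 450 MPa): end bolts L_c = 54 − 27/2 = 40.5, R_n = min(1.2×40.5×25×450, 2.4×24×25×450) = 546.75 kN/bolt; interior L_c = 93 − 27 = 66, R_n = 648 kN/bolt. φR_n = 0.75 × (1×546.75 + 4×648) = 2354.1 kN.
Tension yield (gross): A_g = 156×25 = 3900 mm². φR_n = 0.90 × 350 × 3900 = 1228.5 kN.
Block shear: shear path 1×[54+4×93] = 1×426 mm, A_gv = 10650, A_nv = 1×(426 − 4.5×29)×25 = 7387.5 mm²; tension to near edge: (32 − 0.5×29)×25 = 437.5 mm². R_n = min(0.6×450×7387.5, 0.6×350×10650) + 1.0×450×437.5 = min(1994.6, 2236.5) + 196.88 = 2191.5 kN. φR_n = 0.75 × 2191.5 = 1643.6 kN.
Governing: min(795.6, 2354.1, 1228.5, 1643.6) = 795.6 kN → bolt shear.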